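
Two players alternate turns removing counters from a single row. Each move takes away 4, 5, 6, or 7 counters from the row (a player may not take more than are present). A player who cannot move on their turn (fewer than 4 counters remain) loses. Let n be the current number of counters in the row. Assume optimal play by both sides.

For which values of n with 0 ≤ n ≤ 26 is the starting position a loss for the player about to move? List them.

0, 1, 2, 3, 11, 12, 13, 14, 22, 23, 24, 25

Classify positions by backward induction: terminal positions (no move available) are L. From any other position, the mover wins iff some move reaches an L.
n=0: no move → L
n=1: no move → L
n=2: no move → L
n=3: no move → L
n=4: reaches L-position 0 → W
n=5: reaches L-position 1 → W
n=6: reaches L-position 2 → W
n=7: reaches L-position 3 → W
n=8: reaches L-position 3 → W
n=9: reaches L-position 3 → W
n=10: reaches L-position 3 → W
n=11: only reaches 7(W), 6(W), 5(W), 4(W), all W → L
n=12: only reaches 8(W), 7(W), 6(W), 5(W), all W → L
n=13: only reaches 9(W), 8(W), 7(W), 6(W), all W → L
n=14: only reaches 10(W), 9(W), 8(W), 7(W), all W → L
n=15: reaches L-position 11 → W
n=16: reaches L-position 12 → W
n=17: reaches L-position 13 → W
n=18: reaches L-position 14 → W
n=19: reaches L-position 14 → W
n=20: reaches L-position 14 → W
n=21: reaches L-position 14 → W
n=22: only reaches 18(W), 17(W), 16(W), 15(W), all W → L
n=23: only reaches 19(W), 18(W), 17(W), 16(W), all W → L
n=24: only reaches 20(W), 19(W), 18(W), 17(W), all W → L
n=25: only reaches 21(W), 20(W), 19(W), 18(W), all W → L
n=26: reaches L-position 22 → W
Reading off the rows marked L gives the requested list; there are 12 such values of n.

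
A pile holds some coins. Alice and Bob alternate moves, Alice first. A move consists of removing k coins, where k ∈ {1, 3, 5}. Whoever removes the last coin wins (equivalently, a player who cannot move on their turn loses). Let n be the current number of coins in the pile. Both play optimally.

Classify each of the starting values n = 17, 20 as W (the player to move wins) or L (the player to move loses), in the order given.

17: W, 20: L

Classify positions by backward induction: terminal positions (no move available) are L. From any other position, the mover wins iff some move reaches an L.
n=0: no move → L
n=1: can move to 0, which is L ⇒ W
n=2: the only move is to 1(W), a W ⇒ L
n=3: can move to 2, which is L ⇒ W
n=4: moves to 3(W), 1(W); every one is W ⇒ L
n=5: can move to 4, which is L ⇒ W
n=6: moves to 5(W), 3(W), 1(W); every one is W ⇒ L
n=7: can move to 6, which is L ⇒ W
n=8: moves to 7(W), 5(W), 3(W); every one is W ⇒ L
n=9: can move to 8, which is L ⇒ W
n=10: moves to 9(W), 7(W), 5(W); every one is W ⇒ L
n=11: can move to 10, which is L ⇒ W
n=12: moves to 11(W), 9(W), 7(W); every one is W ⇒ L
n=13: can move to 12, which is L ⇒ W
n=14: moves to 13(W), 11(W), 9(W); every one is W ⇒ L
n=15: can move to 14, which is L ⇒ W
n=16: moves to 15(W), 13(W), 11(W); every one is W ⇒ L
n=17: can move to 16, which is L ⇒ W
n=18: moves to 17(W), 15(W), 13(W); every one is W ⇒ L
n=19: can move to 18, which is L ⇒ W
n=20: moves to 19(W), 17(W), 15(W); every one is W ⇒ L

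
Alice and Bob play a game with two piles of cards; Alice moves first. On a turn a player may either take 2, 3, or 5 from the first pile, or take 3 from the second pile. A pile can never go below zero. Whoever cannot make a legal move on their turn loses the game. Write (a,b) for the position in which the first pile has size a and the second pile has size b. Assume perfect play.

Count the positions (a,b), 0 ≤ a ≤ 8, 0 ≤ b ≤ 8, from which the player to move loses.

30

Label each position W (a win for the player to move) or L (a loss). A position with no legal move is L; any other position is W exactly when some move reaches an L, and L when every move reaches a W.
Every move lowers a or b (never raises either), so fill the grid row by row in increasing a, and left to right within a row: each cell's successors are then already labelled.
      b=0  b=1  b=2  b=3  b=4  b=5  b=6  b=7  b=8
a=0:    L    L    L    W    W    W    L    L    L
a=1:    L    L    L    W    W    W    L    L    L
a=2:    W    W    W    L    L    L    W    W    W
a=3:    W    W    W    L    L    L    W    W    W
a=4:    W    W    W    W    W    W    W    W    W
a=5:    W    W    W    W    W    W    W    W    W
a=6:    W    W    W    W    W    W    W    W    W
a=7:    L    L    L    W    W    W    L    L    L
a=8:    L    L    L    W    W    W    L    L    L
Cells with no legal move (terminal, hence L): (0,0), (0,1), (0,2), (1,0), (1,1), (1,2).
The remaining L cells, each justified by listing all of its moves:
(0,6): →(0,3)(W) only, which is W, so L
(0,7): →(0,4)(W) only, which is W, so L
(0,8): →(0,5)(W) only, which is W, so L
(1,6): →(1,3)(W) only, which is W, so L
(1,7): →(1,4)(W) only, which is W, so L
(1,8): →(1,5)(W) only, which is W, so L
(2,3): →(0,3)(W), (2,0)(W) — all W, so L
(2,4): →(0,4)(W), (2,1)(W) — all W, so L
(2,5): →(0,5)(W), (2,2)(W) — all W, so L
(3,3): →(1,3)(W), (0,3)(W), (3,0)(W) — all W, so L
(3,4): →(1,4)(W), (0,4)(W), (3,1)(W) — all W, so L
(3,5): →(1,5)(W), (0,5)(W), (3,2)(W) — all W, so L
(7,0): →(5,0)(W), (4,0)(W), (2,0)(W) — all W, so L
(7,1): →(5,1)(W), (4,1)(W), (2,1)(W) — all W, so L
(7,2): →(5,2)(W), (4,2)(W), (2,2)(W) — all W, so L
(7,6): →(5,6)(W), (4,6)(W), (2,6)(W), (7,3)(W) — all W, so L
(7,7): →(5,7)(W), (4,7)(W), (2,7)(W), (7,4)(W) — all W, so L
(7,8): →(5,8)(W), (4,8)(W), (2,8)(W), (7,5)(W) — all W, so L
(8,0): →(6,0)(W), (5,0)(W), (3,0)(W) — all W, so L
(8,1): →(6,1)(W), (5,1)(W), (3,1)(W) — all W, so L
(8,2): →(6,2)(W), (5,2)(W), (3,2)(W) — all W, so L
(8,6): →(6,6)(W), (5,6)(W), (3,6)(W), (8,3)(W) — all W, so L
(8,7): →(6,7)(W), (5,7)(W), (3,7)(W), (8,4)(W) — all W, so L
(8,8): →(6,8)(W), (5,8)(W), (3,8)(W), (8,5)(W) — all W, so L
Every other cell has at least one move into one of the L cells above, so it is W.
L cells per row: a=0: 6, a=1: 6, a=2: 3, a=3: 3, a=4: 0, a=5: 0, a=6: 0, a=7: 6, a=8: 6; total 30.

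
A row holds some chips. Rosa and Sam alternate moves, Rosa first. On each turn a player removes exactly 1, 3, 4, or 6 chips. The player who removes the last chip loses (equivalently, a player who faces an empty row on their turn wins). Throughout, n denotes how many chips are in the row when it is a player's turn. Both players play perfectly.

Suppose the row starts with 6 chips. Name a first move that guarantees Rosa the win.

Positions with no move are W. A position that does have a move is losing for the player to move precisely when every available move leads to a winning position for the opponent. Fill in the labels:
n=0: no move; the opponent has just taken the last chip and therefore loses → W
n=1: L (sole option 0(W) is W)
n=2: W (go to 1, an L position)
n=3: L (options 2(W), 0(W) are all W)
n=4: W (go to 3, an L position)
n=5: W (go to 1, an L position)
n=6: W (go to 3, an L position)
From 6, the L positions reachable in one move are: 3.

Remove 3, leaving 3.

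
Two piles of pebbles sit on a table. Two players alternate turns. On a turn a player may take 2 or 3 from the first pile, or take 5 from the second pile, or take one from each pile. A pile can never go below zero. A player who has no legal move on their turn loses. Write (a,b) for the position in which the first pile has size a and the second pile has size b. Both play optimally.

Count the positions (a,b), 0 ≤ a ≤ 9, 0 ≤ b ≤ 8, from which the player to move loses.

32

Build the W/L table. Terminal = L. A non-terminal position is W if it has a move to some L; otherwise it is L.
Every move lowers a or b (never raises either), so fill the grid row by row in increasing a, and left to right within a row: each cell's successors are then already labelled.
      b=0  b=1  b=2  b=3  b=4  b=5  b=6  b=7  b=8
a=0:    L    L    L    L    L    W    W    W    W
a=1:    L    W    W    W    W    W    L    L    L
a=2:    W    W    W    W    W    L    L    W    W
a=3:    W    W    W    W    W    L    W    W    W
a=4:    W    L    L    L    L    W    W    W    W
a=5:    L    L    W    W    W    W    W    L    L
a=6:    L    W    W    W    W    W    L    L    W
a=7:    W    W    W    W    W    L    L    W    W
a=8:    W    W    L    L    L    L    W    W    W
a=9:    W    L    L    W    W    W    W    W    L
Cells with no legal move (terminal, hence L): (0,0), (0,1), (0,2), (0,3), (0,4), (1,0).
The remaining L cells, each justified by listing all of its moves:
(1,6): L (options (1,1)(W), (0,5)(W) are all W)
(1,7): L (options (1,2)(W), (0,6)(W) are all W)
(1,8): L (options (1,3)(W), (0,7)(W) are all W)
(2,5): L (options (0,5)(W), (2,0)(W), (1,4)(W) are all W)
(2,6): L (options (0,6)(W), (2,1)(W), (1,5)(W) are all W)
(3,5): L (options (1,5)(W), (0,5)(W), (3,0)(W), (2,4)(W) are all W)
(4,1): L (options (2,1)(W), (1,1)(W), (3,0)(W) are all W)
(4,2): L (options (2,2)(W), (1,2)(W), (3,1)(W) are all W)
(4,3): L (options (2,3)(W), (1,3)(W), (3,2)(W) are all W)
(4,4): L (options (2,4)(W), (1,4)(W), (3,3)(W) are all W)
(5,0): L (options (3,0)(W), (2,0)(W) are all W)
(5,1): L (options (3,1)(W), (2,1)(W), (4,0)(W) are all W)
(5,7): L (options (3,7)(W), (2,7)(W), (5,2)(W), (4,6)(W) are all W)
(5,8): L (options (3,8)(W), (2,8)(W), (5,3)(W), (4,7)(W) are all W)
(6,0): L (options (4,0)(W), (3,0)(W) are all W)
(6,6): L (options (4,6)(W), (3,6)(W), (6,1)(W), (5,5)(W) are all W)
(6,7): L (options (4,7)(W), (3,7)(W), (6,2)(W), (5,6)(W) are all W)
(7,5): L (options (5,5)(W), (4,5)(W), (7,0)(W), (6,4)(W) are all W)
(7,6): L (options (5,6)(W), (4,6)(W), (7,1)(W), (6,5)(W) are all W)
(8,2): L (options (6,2)(W), (5,2)(W), (7,1)(W) are all W)
(8,3): L (options (6,3)(W), (5,3)(W), (7,2)(W) are all W)
(8,4): L (options (6,4)(W), (5,4)(W), (7,3)(W) are all W)
(8,5): L (options (6,5)(W), (5,5)(W), (8,0)(W), (7,4)(W) are all W)
(9,1): L (options (7,1)(W), (6,1)(W), (8,0)(W) are all W)
(9,2): L (options (7,2)(W), (6,2)(W), (8,1)(W) are all W)
(9,8): L (options (7,8)(W), (6,8)(W), (9,3)(W), (8,7)(W) are all W)
Every other cell has at least one move into one of the L cells above, so it is W.
L cells per row: a=0: 5, a=1: 4, a=2: 2, a=3: 1, a=4: 4, a=5: 4, a=6: 3, a=7: 2, a=8: 4, a=9: 3; total 32.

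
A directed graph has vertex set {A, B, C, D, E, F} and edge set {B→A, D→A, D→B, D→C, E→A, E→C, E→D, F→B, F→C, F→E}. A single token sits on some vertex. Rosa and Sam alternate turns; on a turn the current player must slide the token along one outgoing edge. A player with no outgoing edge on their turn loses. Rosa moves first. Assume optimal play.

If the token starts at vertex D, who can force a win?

Positions with no move are L. A position that does have a move is losing for the player to move precisely when every available move leads to a winning position for the opponent. Fill in the labels:
Every edge goes from a vertex to one that appears earlier in the order A, C, B, D, E, F, so processing vertices in that order labels each vertex after all of its successors.
A: no outgoing edge → L
C: no outgoing edge → L
B: reaches L-position A → W
D: reaches L-position C → W
E: reaches L-position C → W
F: reaches L-position C → W
From D Rosa can move to C, reaching an L position.

Rosa wins.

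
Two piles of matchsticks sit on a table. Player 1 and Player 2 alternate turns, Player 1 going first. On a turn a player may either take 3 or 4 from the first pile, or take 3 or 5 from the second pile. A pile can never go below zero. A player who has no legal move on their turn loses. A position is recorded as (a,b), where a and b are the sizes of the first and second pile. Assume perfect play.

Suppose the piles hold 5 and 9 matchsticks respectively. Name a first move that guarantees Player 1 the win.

Build the W/L table. Terminal = L. A non-terminal position is W if it has a move to some L; otherwise it is L.
No move ever increases a pile, so every position that can arise here has a ≤ 5 and b ≤ 9; it is enough to label the cells with 0 ≤ a ≤ 5 and 0 ≤ b ≤ 9.
Every move lowers a or b (never raises either), so fill the grid row by row in increasing a, and left to right within a row: each cell's successors are then already labelled.
      b=0  b=1  b=2  b=3  b=4  b=5  b=6  b=7  b=8  b=9
a=0:    L    L    L    W    W    W    W    W    L    L
a=1:    L    L    L    W    W    W    W    W    L    L
a=2:    L    L    L    W    W    W    W    W    L    L
a=3:    W    W    W    L    L    L    W    W    W    W
a=4:    W    W    W    L    L    L    W    W    W    W
a=5:    W    W    W    L    L    L    W    W    W    W
Cells with no legal move (terminal, hence L): (0,0), (0,1), (0,2), (1,0), (1,1), (1,2), (2,0), (2,1), (2,2).
The remaining L cells, each justified by listing all of its moves:
(0,8): →(0,5)(W), (0,3)(W) — all W, so L
(0,9): →(0,6)(W), (0,4)(W) — all W, so L
(1,8): →(1,5)(W), (1,3)(W) — all W, so L
(1,9): →(1,6)(W), (1,4)(W) — all W, so L
(2,8): →(2,5)(W), (2,3)(W) — all W, so L
(2,9): →(2,6)(W), (2,4)(W) — all W, so L
(3,3): →(0,3)(W), (3,0)(W) — all W, so L
(3,4): →(0,4)(W), (3,1)(W) — all W, so L
(3,5): →(0,5)(W), (3,2)(W), (3,0)(W) — all W, so L
(4,3): →(1,3)(W), (0,3)(W), (4,0)(W) — all W, so L
(4,4): →(1,4)(W), (0,4)(W), (4,1)(W) — all W, so L
(4,5): →(1,5)(W), (0,5)(W), (4,2)(W), (4,0)(W) — all W, so L
(5,3): →(2,3)(W), (1,3)(W), (5,0)(W) — all W, so L
(5,4): →(2,4)(W), (1,4)(W), (5,1)(W) — all W, so L
(5,5): →(2,5)(W), (1,5)(W), (5,2)(W), (5,0)(W) — all W, so L
Every other cell has at least one move into one of the L cells above, so it is W.
From (5,9), the L positions reachable in one move are: (2,9), (1,9), (5,4). Any move reaching one of these is winning.

Move to (2,9).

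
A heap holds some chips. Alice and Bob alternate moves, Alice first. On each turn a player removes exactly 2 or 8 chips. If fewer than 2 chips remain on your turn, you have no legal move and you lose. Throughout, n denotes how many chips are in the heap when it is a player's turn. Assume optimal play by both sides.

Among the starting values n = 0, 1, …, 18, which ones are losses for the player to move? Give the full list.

0, 1, 4, 5, 10, 11, 14, 15

Work bottom-up. With no move the player to move loses. Otherwise the position is W if at least one move leads to an L position for the opponent, and L if every move leads to a W.
n=0: no move → L
n=1: no move → L
n=2: W (go to 0, an L position)
n=3: W (go to 1, an L position)
n=4: L (sole option 2(W) is W)
n=5: L (sole option 3(W) is W)
n=6: W (go to 4, an L position)
n=7: W (go to 5, an L position)
n=8: W (go to 0, an L position)
n=9: W (go to 1, an L position)
n=10: L (options 8(W), 2(W) are all W)
n=11: L (options 9(W), 3(W) are all W)
n=12: W (go to 10, an L position)
n=13: W (go to 11, an L position)
n=14: L (options 12(W), 6(W) are all W)
n=15: L (options 13(W), 7(W) are all W)
n=16: W (go to 14, an L position)
n=17: W (go to 15, an L position)
n=18: W (go to 10, an L position)
Reading off the rows marked L gives the requested list; there are 8 such values of n.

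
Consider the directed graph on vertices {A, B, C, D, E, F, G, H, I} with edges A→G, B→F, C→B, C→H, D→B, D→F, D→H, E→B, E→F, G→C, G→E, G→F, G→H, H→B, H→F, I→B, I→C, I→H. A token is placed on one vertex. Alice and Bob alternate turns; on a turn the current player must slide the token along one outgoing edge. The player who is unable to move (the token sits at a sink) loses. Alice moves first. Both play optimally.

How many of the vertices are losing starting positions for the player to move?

3

Work bottom-up. With no move the player to move loses. Otherwise the position is W if at least one move leads to an L position for the opponent, and L if every move leads to a W.
Every edge goes from a vertex to one that appears earlier in the order F, B, H, D, E, C, G, A, I, so processing vertices in that order labels each vertex after all of its successors.
F: no outgoing edge → L
B: W (go to F, an L position)
H: W (go to F, an L position)
D: W (go to F, an L position)
E: W (go to F, an L position)
C: L (options H(W), B(W) are all W)
G: W (go to C, an L position)
A: L (sole option G(W) is W)
I: W (go to C, an L position)
The L vertices are A, C, F; that is 3 in all.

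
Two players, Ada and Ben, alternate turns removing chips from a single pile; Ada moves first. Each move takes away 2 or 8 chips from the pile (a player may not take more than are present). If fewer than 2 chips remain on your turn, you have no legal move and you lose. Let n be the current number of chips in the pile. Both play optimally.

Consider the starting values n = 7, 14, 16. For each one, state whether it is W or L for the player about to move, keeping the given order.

Classify positions by backward induction: terminal positions (no move available) are L. From any other position, the mover wins iff some move reaches an L.
n=0: no move → L
n=1: no move → L
n=2: W (go to 0, an L position)
n=3: W (go to 1, an L position)
n=4: L (sole option 2(W) is W)
n=5: L (sole option 3(W) is W)
n=6: W (go to 4, an L position)
n=7: W (go to 5, an L position)
n=8: W (go to 0, an L position)
n=9: W (go to 1, an L position)
n=10: L (options 8(W), 2(W) are all W)
n=11: L (options 9(W), 3(W) are all W)
n=12: W (go to 10, an L position)
n=13: W (go to 11, an L position)
n=14: L (options 12(W), 6(W) are all W)
n=15: L (options 13(W), 7(W) are all W)
n=16: W (go to 14, an L position)

7: W, 14: L, 16: W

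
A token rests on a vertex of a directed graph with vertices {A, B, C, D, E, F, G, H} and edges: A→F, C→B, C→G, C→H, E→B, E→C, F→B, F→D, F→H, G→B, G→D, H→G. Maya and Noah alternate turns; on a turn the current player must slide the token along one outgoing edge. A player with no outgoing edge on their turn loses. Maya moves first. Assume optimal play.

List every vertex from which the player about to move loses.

A, B, D, H

Positions with no move are L. A position that does have a move is losing for the player to move precisely when every available move leads to a winning position for the opponent. Fill in the labels:
Every edge goes from a vertex to one that appears earlier in the order D, B, G, H, C, F, E, A, so processing vertices in that order labels each vertex after all of its successors.
D: no outgoing edge → L
B: no outgoing edge → L
G: can move to B, which is L ⇒ W
H: the only move is to G(W), a W ⇒ L
C: can move to H, which is L ⇒ W
F: can move to H, which is L ⇒ W
E: can move to B, which is L ⇒ W
A: the only move is to F(W), a W ⇒ L
The losing starting vertices are exactly the entries labelled L in this table (4 of them).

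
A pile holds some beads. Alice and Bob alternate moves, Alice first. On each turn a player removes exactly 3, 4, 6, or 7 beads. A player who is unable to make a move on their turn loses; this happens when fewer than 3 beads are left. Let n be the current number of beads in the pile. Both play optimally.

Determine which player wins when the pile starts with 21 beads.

Use the standard recursion: the mover loses at a terminal position; elsewhere, the mover wins exactly when some move hands the opponent an L position.
n=0: no move → L
n=1: no move → L
n=2: no move → L
n=3: reaches L-position 0 → W
n=4: reaches L-position 1 → W
n=5: reaches L-position 2 → W
n=6: reaches L-position 2 → W
n=7: reaches L-position 1 → W
n=8: reaches L-position 2 → W
n=9: reaches L-position 2 → W
n=10: only reaches 7(W), 6(W), 4(W), 3(W), all W → L
n=11: only reaches 8(W), 7(W), 5(W), 4(W), all W → L
n=12: only reaches 9(W), 8(W), 6(W), 5(W), all W → L
n=13: reaches L-position 10 → W
n=14: reaches L-position 11 → W
n=15: reaches L-position 12 → W
n=16: reaches L-position 12 → W
n=17: reaches L-position 11 → W
n=18: reaches L-position 12 → W
n=19: reaches L-position 12 → W
n=20: only reaches 17(W), 16(W), 14(W), 13(W), all W → L
n=21: only reaches 18(W), 17(W), 15(W), 14(W), all W → L
The starting position 21 is L: whatever Alice does, the opponent receives a W position.

Bob wins.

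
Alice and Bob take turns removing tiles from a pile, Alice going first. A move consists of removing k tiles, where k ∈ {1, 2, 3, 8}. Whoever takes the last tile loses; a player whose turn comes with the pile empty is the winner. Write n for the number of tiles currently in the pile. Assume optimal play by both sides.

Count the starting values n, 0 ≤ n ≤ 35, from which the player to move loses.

Work bottom-up. With no move the player to move wins. Otherwise the position is W if at least one move leads to an L position for the opponent, and L if every move leads to a W.
n=0: no move; the opponent has just taken the last tile and therefore loses → W
n=1: the only move is to 0(W), a W ⇒ L
n=2: can move to 1, which is L ⇒ W
n=3: can move to 1, which is L ⇒ W
n=4: can move to 1, which is L ⇒ W
n=5: moves to 4(W), 3(W), 2(W); every one is W ⇒ L
n=6: can move to 5, which is L ⇒ W
n=7: can move to 5, which is L ⇒ W
n=8: can move to 5, which is L ⇒ W
n=9: can move to 1, which is L ⇒ W
n=10: moves to 9(W), 8(W), 7(W), 2(W); every one is W ⇒ L
n=11: can move to 10, which is L ⇒ W
n=12: can move to 10, which is L ⇒ W
n=13: can move to 10, which is L ⇒ W
n=14: moves to 13(W), 12(W), 11(W), 6(W); every one is W ⇒ L
n=15: can move to 14, which is L ⇒ W
n=16: can move to 14, which is L ⇒ W
n=17: can move to 14, which is L ⇒ W
n=18: can move to 10, which is L ⇒ W
n=19: moves to 18(W), 17(W), 16(W), 11(W); every one is W ⇒ L
n=20: can move to 19, which is L ⇒ W
n=21: can move to 19, which is L ⇒ W
n=22: can move to 19, which is L ⇒ W
n=23: moves to 22(W), 21(W), 20(W), 15(W); every one is W ⇒ L
n=24: can move to 23, which is L ⇒ W
n=25: can move to 23, which is L ⇒ W
n=26: can move to 23, which is L ⇒ W
n=27: can move to 19, which is L ⇒ W
n=28: moves to 27(W), 26(W), 25(W), 20(W); every one is W ⇒ L
n=29: can move to 28, which is L ⇒ W
n=30: can move to 28, which is L ⇒ W
n=31: can move to 28, which is L ⇒ W
n=32: moves to 31(W), 30(W), 29(W), 24(W); every one is W ⇒ L
n=33: can move to 32, which is L ⇒ W
n=34: can move to 32, which is L ⇒ W
n=35: can move to 32, which is L ⇒ W
L entries with 0 ≤ n ≤ 35: n = 1, 5, 10, 14, 19, 23, 28, 32; that makes 8.

8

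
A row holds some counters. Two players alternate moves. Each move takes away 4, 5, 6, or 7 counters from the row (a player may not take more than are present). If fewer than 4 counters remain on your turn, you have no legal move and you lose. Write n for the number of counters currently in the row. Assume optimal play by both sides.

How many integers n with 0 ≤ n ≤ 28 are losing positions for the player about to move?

Positions with no move are L. A position that does have a move is losing for the player to move precisely when every available move leads to a winning position for the opponent. Fill in the labels:
n=0: no move → L
n=1: no move → L
n=2: no move → L
n=3: no move → L
n=4: reaches L-position 0 → W
n=5: reaches L-position 1 → W
n=6: reaches L-position 2 → W
n=7: reaches L-position 3 → W
n=8: reaches L-position 3 → W
n=9: reaches L-position 3 → W
n=10: reaches L-position 3 → W
n=11: only reaches 7(W), 6(W), 5(W), 4(W), all W → L
n=12: only reaches 8(W), 7(W), 6(W), 5(W), all W → L
n=13: only reaches 9(W), 8(W), 7(W), 6(W), all W → L
n=14: only reaches 10(W), 9(W), 8(W), 7(W), all W → L
n=15: reaches L-position 11 → W
n=16: reaches L-position 12 → W
n=17: reaches L-position 13 → W
n=18: reaches L-position 14 → W
n=19: reaches L-position 14 → W
n=20: reaches L-position 14 → W
n=21: reaches L-position 14 → W
n=22: only reaches 18(W), 17(W), 16(W), 15(W), all W → L
n=23: only reaches 19(W), 18(W), 17(W), 16(W), all W → L
n=24: only reaches 20(W), 19(W), 18(W), 17(W), all W → L
n=25: only reaches 21(W), 20(W), 19(W), 18(W), all W → L
n=26: reaches L-position 22 → W
n=27: reaches L-position 23 → W
n=28: reaches L-position 24 → W
L entries with 0 ≤ n ≤ 28: n = 0, 1, 2, 3, 11, 12, 13, 14, 22, 23, 24, 25; that makes 12.

12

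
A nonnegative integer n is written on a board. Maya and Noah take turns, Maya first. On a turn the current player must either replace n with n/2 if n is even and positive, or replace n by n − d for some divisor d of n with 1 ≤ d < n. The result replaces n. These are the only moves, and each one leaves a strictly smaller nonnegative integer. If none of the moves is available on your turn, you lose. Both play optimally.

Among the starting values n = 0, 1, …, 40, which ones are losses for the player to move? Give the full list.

Label each position W (a win for the player to move) or L (a loss). A position with no legal move is L; any other position is W exactly when some move reaches an L, and L when every move reaches a W.
n=0: no move → L
n=1: no move → L
n=2: can move to 1, which is L ⇒ W
n=3: the only move is to 2(W), a W ⇒ L
n=4: can move to 3, which is L ⇒ W
n=5: the only move is to 4(W), a W ⇒ L
n=6: can move to 3, which is L ⇒ W
n=7: the only move is to 6(W), a W ⇒ L
n=8: can move to 7, which is L ⇒ W
n=9: moves to 6(W), 8(W); every one is W ⇒ L
n=10: can move to 5, which is L ⇒ W
n=11: the only move is to 10(W), a W ⇒ L
n=12: can move to 9, which is L ⇒ W
n=13: the only move is to 12(W), a W ⇒ L
n=14: can move to 7, which is L ⇒ W
n=15: moves to 10(W), 12(W), 14(W); every one is W ⇒ L
n=16: can move to 15, which is L ⇒ W
n=17: the only move is to 16(W), a W ⇒ L
n=18: can move to 9, which is L ⇒ W
n=19: the only move is to 18(W), a W ⇒ L
n=20: can move to 15, which is L ⇒ W
n=21: moves to 14(W), 18(W), 20(W); every one is W ⇒ L
n=22: can move to 11, which is L ⇒ W
n=23: the only move is to 22(W), a W ⇒ L
n=24: can move to 21, which is L ⇒ W
n=25: moves to 20(W), 24(W); every one is W ⇒ L
n=26: can move to 13, which is L ⇒ W
n=27: moves to 18(W), 24(W), 26(W); every one is W ⇒ L
n=28: can move to 21, which is L ⇒ W
n=29: the only move is to 28(W), a W ⇒ L
n=30: can move to 15, which is L ⇒ W
n=31: the only move is to 30(W), a W ⇒ L
n=32: can move to 31, which is L ⇒ W
n=33: moves to 22(W), 30(W), 32(W); every one is W ⇒ L
n=34: can move to 17, which is L ⇒ W
n=35: moves to 28(W), 30(W), 34(W); every one is W ⇒ L
n=36: can move to 27, which is L ⇒ W
n=37: the only move is to 36(W), a W ⇒ L
n=38: can move to 19, which is L ⇒ W
n=39: moves to 26(W), 36(W), 38(W); every one is W ⇒ L
n=40: can move to 35, which is L ⇒ W
The losing starting values of n are exactly the entries labelled L in this table (21 of them).

0, 1, 3, 5, 7, 9, 11, 13, 15, 17, 19, 21, 23, 25, 27, 29, 31, 33, 35, 37, 39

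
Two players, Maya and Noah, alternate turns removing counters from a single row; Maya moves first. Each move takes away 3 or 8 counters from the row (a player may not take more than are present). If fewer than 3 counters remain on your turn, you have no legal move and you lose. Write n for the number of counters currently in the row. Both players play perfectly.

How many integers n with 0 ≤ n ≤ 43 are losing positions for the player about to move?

20

Use the standard recursion: the mover loses at a terminal position; elsewhere, the mover wins exactly when some move hands the opponent an L position.
n=0: no move → L
n=1: no move → L
n=2: no move → L
n=3: can move to 0, which is L ⇒ W
n=4: can move to 1, which is L ⇒ W
n=5: can move to 2, which is L ⇒ W
n=6: the only move is to 3(W), a W ⇒ L
n=7: the only move is to 4(W), a W ⇒ L
n=8: can move to 0, which is L ⇒ W
n=9: can move to 6, which is L ⇒ W
n=10: can move to 7, which is L ⇒ W
n=11: moves to 8(W), 3(W); every one is W ⇒ L
n=12: moves to 9(W), 4(W); every one is W ⇒ L
n=13: moves to 10(W), 5(W); every one is W ⇒ L
n=14: can move to 11, which is L ⇒ W
n=15: can move to 12, which is L ⇒ W
n=16: can move to 13, which is L ⇒ W
n=17: moves to 14(W), 9(W); every one is W ⇒ L
n=18: moves to 15(W), 10(W); every one is W ⇒ L
n=19: can move to 11, which is L ⇒ W
n=20: can move to 17, which is L ⇒ W
n=21: can move to 18, which is L ⇒ W
n=22: moves to 19(W), 14(W); every one is W ⇒ L
n=23: moves to 20(W), 15(W); every one is W ⇒ L
n=24: moves to 21(W), 16(W); every one is W ⇒ L
n=25: can move to 22, which is L ⇒ W
n=26: can move to 23, which is L ⇒ W
n=27: can move to 24, which is L ⇒ W
n=28: moves to 25(W), 20(W); every one is W ⇒ L
n=29: moves to 26(W), 21(W); every one is W ⇒ L
n=30: can move to 22, which is L ⇒ W
n=31: can move to 28, which is L ⇒ W
n=32: can move to 29, which is L ⇒ W
n=33: moves to 30(W), 25(W); every one is W ⇒ L
n=34: moves to 31(W), 26(W); every one is W ⇒ L
n=35: moves to 32(W), 27(W); every one is W ⇒ L
n=36: can move to 33, which is L ⇒ W
n=37: can move to 34, which is L ⇒ W
n=38: can move to 35, which is L ⇒ W
n=39: moves to 36(W), 31(W); every one is W ⇒ L
n=40: moves to 37(W), 32(W); every one is W ⇒ L
n=41: can move to 33, which is L ⇒ W
n=42: can move to 39, which is L ⇒ W
n=43: can move to 40, which is L ⇒ W
L entries with 0 ≤ n ≤ 43: n = 0, 1, 2, 6, 7, 11, 12, 13, 17, 18, 22, 23, 24, 28, 29, 33, 34, 35, 39, 40; that makes 20.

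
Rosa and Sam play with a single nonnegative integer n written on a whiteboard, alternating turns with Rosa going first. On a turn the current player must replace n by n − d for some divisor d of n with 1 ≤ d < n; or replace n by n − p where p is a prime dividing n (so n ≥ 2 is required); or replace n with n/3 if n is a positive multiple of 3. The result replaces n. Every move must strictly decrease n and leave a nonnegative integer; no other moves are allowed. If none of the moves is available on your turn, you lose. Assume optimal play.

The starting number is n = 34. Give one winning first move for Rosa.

Move to 32.

Label each position W (a win for the player to move) or L (a loss). A position with no legal move is L; any other position is W exactly when some move reaches an L, and L when every move reaches a W.
n=0: no move → L
n=1: no move → L
n=2: W (go to 0, an L position)
n=3: W (go to 0, an L position)
n=4: L (options 2(W), 3(W) are all W)
n=5: W (go to 0, an L position)
n=6: W (go to 4, an L position)
n=7: W (go to 0, an L position)
n=8: W (go to 4, an L position)
n=9: L (options 3(W), 6(W), 8(W) are all W)
n=10: W (go to 9, an L position)
n=11: W (go to 0, an L position)
n=12: W (go to 4, an L position)
n=13: W (go to 0, an L position)
n=14: L (options 7(W), 12(W), 13(W) are all W)
n=15: W (go to 14, an L position)
n=16: W (go to 14, an L position)
n=17: W (go to 0, an L position)
n=18: W (go to 9, an L position)
n=19: W (go to 0, an L position)
n=20: L (options 10(W), 15(W), 16(W), 18(W), 19(W) are all W)
n=21: W (go to 14, an L position)
n=22: W (go to 20, an L position)
n=23: W (go to 0, an L position)
n=24: W (go to 20, an L position)
n=25: W (go to 20, an L position)
n=26: L (options 13(W), 24(W), 25(W) are all W)
n=27: W (go to 9, an L position)
n=28: W (go to 14, an L position)
n=29: W (go to 0, an L position)
n=30: W (go to 20, an L position)
n=31: W (go to 0, an L position)
n=32: L (options 16(W), 24(W), 28(W), 30(W), 31(W) are all W)
n=33: W (go to 32, an L position)
n=34: W (go to 32, an L position)
From 34, the L positions reachable in one move are: 32.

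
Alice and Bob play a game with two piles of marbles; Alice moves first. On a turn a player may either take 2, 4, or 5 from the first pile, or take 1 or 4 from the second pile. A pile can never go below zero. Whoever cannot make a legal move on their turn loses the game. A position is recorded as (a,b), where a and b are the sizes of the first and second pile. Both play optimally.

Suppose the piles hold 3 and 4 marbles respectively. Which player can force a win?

Label each position W (a win for the player to move) or L (a loss). A position with no legal move is L; any other position is W exactly when some move reaches an L, and L when every move reaches a W.
No move ever increases a pile, so every position that can arise here has a ≤ 3 and b ≤ 4; it is enough to label the cells with 0 ≤ a ≤ 3 and 0 ≤ b ≤ 4.
Every move lowers a or b (never raises either), so fill the grid row by row in increasing a, and left to right within a row: each cell's successors are then already labelled.
      b=0  b=1  b=2  b=3  b=4
a=0:    L    W    L    W    W
a=1:    L    W    L    W    W
a=2:    W    L    W    L    W
a=3:    W    L    W    L    W
Cells with no legal move (terminal, hence L): (0,0), (1,0).
The remaining L cells, each justified by listing all of its moves:
(0,2): L (sole option (0,1)(W) is W)
(1,2): L (sole option (1,1)(W) is W)
(2,1): L (options (0,1)(W), (2,0)(W) are all W)
(2,3): L (options (0,3)(W), (2,2)(W) are all W)
(3,1): L (options (1,1)(W), (3,0)(W) are all W)
(3,3): L (options (1,3)(W), (3,2)(W) are all W)
Every other cell has at least one move into one of the L cells above, so it is W.
From (3,4) Alice can move to (3,3), reaching an L position.

Alice wins.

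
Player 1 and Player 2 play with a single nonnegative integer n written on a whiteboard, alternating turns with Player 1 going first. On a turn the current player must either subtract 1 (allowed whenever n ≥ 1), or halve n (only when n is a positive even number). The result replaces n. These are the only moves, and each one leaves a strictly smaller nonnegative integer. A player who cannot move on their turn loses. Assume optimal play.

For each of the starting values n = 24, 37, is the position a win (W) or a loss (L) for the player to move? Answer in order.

24: W, 37: L

Classify positions by backward induction: terminal positions (no move available) are L. From any other position, the mover wins iff some move reaches an L.
n=0: no move → L
n=1: can move to 0, which is L ⇒ W
n=2: the only move is to 1(W), a W ⇒ L
n=3: can move to 2, which is L ⇒ W
n=4: can move to 2, which is L ⇒ W
n=5: the only move is to 4(W), a W ⇒ L
n=6: can move to 5, which is L ⇒ W
n=7: the only move is to 6(W), a W ⇒ L
n=8: can move to 7, which is L ⇒ W
n=9: the only move is to 8(W), a W ⇒ L
n=10: can move to 5, which is L ⇒ W
n=11: the only move is to 10(W), a W ⇒ L
n=12: can move to 11, which is L ⇒ W
n=13: the only move is to 12(W), a W ⇒ L
n=14: can move to 7, which is L ⇒ W
n=15: the only move is to 14(W), a W ⇒ L
n=16: can move to 15, which is L ⇒ W
n=17: the only move is to 16(W), a W ⇒ L
n=18: can move to 9, which is L ⇒ W
n=19: the only move is to 18(W), a W ⇒ L
n=20: can move to 19, which is L ⇒ W
n=21: the only move is to 20(W), a W ⇒ L
n=22: can move to 11, which is L ⇒ W
n=23: the only move is to 22(W), a W ⇒ L
n=24: can move to 23, which is L ⇒ W
n=25: the only move is to 24(W), a W ⇒ L
n=26: can move to 13, which is L ⇒ W
n=27: the only move is to 26(W), a W ⇒ L
n=28: can move to 27, which is L ⇒ W
n=29: the only move is to 28(W), a W ⇒ L
n=30: can move to 15, which is L ⇒ W
n=31: the only move is to 30(W), a W ⇒ L
n=32: can move to 31, which is L ⇒ W
n=33: the only move is to 32(W), a W ⇒ L
n=34: can move to 17, which is L ⇒ W
n=35: the only move is to 34(W), a W ⇒ L
n=36: can move to 35, which is L ⇒ W
n=37: the only move is to 36(W), a W ⇒ L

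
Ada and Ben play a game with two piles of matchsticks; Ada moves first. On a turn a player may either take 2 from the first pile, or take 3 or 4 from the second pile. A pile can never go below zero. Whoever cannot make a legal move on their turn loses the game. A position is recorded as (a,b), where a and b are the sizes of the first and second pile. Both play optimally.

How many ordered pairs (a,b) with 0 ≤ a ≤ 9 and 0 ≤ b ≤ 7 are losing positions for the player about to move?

36

Classify positions by backward induction: terminal positions (no move available) are L. From any other position, the mover wins iff some move reaches an L.
Every move lowers a or b (never raises either), so fill the grid row by row in increasing a, and left to right within a row: each cell's successors are then already labelled.
      b=0  b=1  b=2  b=3  b=4  b=5  b=6  b=7
a=0:    L    L    L    W    W    W    W    L
a=1:    L    L    L    W    W    W    W    L
a=2:    W    W    W    L    L    L    W    W
a=3:    W    W    W    L    L    L    W    W
a=4:    L    L    L    W    W    W    W    L
a=5:    L    L    L    W    W    W    W    L
a=6:    W    W    W    L    L    L    W    W
a=7:    W    W    W    L    L    L    W    W
a=8:    L    L    L    W    W    W    W    L
a=9:    L    L    L    W    W    W    W    L
Cells with no legal move (terminal, hence L): (0,0), (0,1), (0,2), (1,0), (1,1), (1,2).
The remaining L cells, each justified by listing all of its moves:
(0,7): only reaches (0,4)(W), (0,3)(W), all W → L
(1,7): only reaches (1,4)(W), (1,3)(W), all W → L
(2,3): only reaches (0,3)(W), (2,0)(W), all W → L
(2,4): only reaches (0,4)(W), (2,1)(W), (2,0)(W), all W → L
(2,5): only reaches (0,5)(W), (2,2)(W), (2,1)(W), all W → L
(3,3): only reaches (1,3)(W), (3,0)(W), all W → L
(3,4): only reaches (1,4)(W), (3,1)(W), (3,0)(W), all W → L
(3,5): only reaches (1,5)(W), (3,2)(W), (3,1)(W), all W → L
(4,0): only reaches (2,0)(W), which is W → L
(4,1): only reaches (2,1)(W), which is W → L
(4,2): only reaches (2,2)(W), which is W → L
(4,7): only reaches (2,7)(W), (4,4)(W), (4,3)(W), all W → L
(5,0): only reaches (3,0)(W), which is W → L
(5,1): only reaches (3,1)(W), which is W → L
(5,2): only reaches (3,2)(W), which is W → L
(5,7): only reaches (3,7)(W), (5,4)(W), (5,3)(W), all W → L
(6,3): only reaches (4,3)(W), (6,0)(W), all W → L
(6,4): only reaches (4,4)(W), (6,1)(W), (6,0)(W), all W → L
(6,5): only reaches (4,5)(W), (6,2)(W), (6,1)(W), all W → L
(7,3): only reaches (5,3)(W), (7,0)(W), all W → L
(7,4): only reaches (5,4)(W), (7,1)(W), (7,0)(W), all W → L
(7,5): only reaches (5,5)(W), (7,2)(W), (7,1)(W), all W → L
(8,0): only reaches (6,0)(W), which is W → L
(8,1): only reaches (6,1)(W), which is W → L
(8,2): only reaches (6,2)(W), which is W → L
(8,7): only reaches (6,7)(W), (8,4)(W), (8,3)(W), all W → L
(9,0): only reaches (7,0)(W), which is W → L
(9,1): only reaches (7,1)(W), which is W → L
(9,2): only reaches (7,2)(W), which is W → L
(9,7): only reaches (7,7)(W), (9,4)(W), (9,3)(W), all W → L
Every other cell has at least one move into one of the L cells above, so it is W.
L cells per row: a=0: 4, a=1: 4, a=2: 3, a=3: 3, a=4: 4, a=5: 4, a=6: 3, a=7: 3, a=8: 4, a=9: 4; total 36.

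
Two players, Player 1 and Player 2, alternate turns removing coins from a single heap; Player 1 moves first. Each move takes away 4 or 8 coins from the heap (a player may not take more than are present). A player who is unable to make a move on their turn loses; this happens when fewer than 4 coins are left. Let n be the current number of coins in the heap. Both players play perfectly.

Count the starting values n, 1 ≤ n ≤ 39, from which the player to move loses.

15

Build the W/L table. Terminal = L. A non-terminal position is W if it has a move to some L; otherwise it is L.
n=0: no move → L
n=1: no move → L
n=2: no move → L
n=3: no move → L
n=4: W (go to 0, an L position)
n=5: W (go to 1, an L position)
n=6: W (go to 2, an L position)
n=7: W (go to 3, an L position)
n=8: W (go to 0, an L position)
n=9: W (go to 1, an L position)
n=10: W (go to 2, an L position)
n=11: W (go to 3, an L position)
n=12: L (options 8(W), 4(W) are all W)
n=13: L (options 9(W), 5(W) are all W)
n=14: L (options 10(W), 6(W) are all W)
n=15: L (options 11(W), 7(W) are all W)
n=16: W (go to 12, an L position)
n=17: W (go to 13, an L position)
n=18: W (go to 14, an L position)
n=19: W (go to 15, an L position)
n=20: W (go to 12, an L position)
n=21: W (go to 13, an L position)
n=22: W (go to 14, an L position)
n=23: W (go to 15, an L position)
n=24: L (options 20(W), 16(W) are all W)
n=25: L (options 21(W), 17(W) are all W)
n=26: L (options 22(W), 18(W) are all W)
n=27: L (options 23(W), 19(W) are all W)
n=28: W (go to 24, an L position)
n=29: W (go to 25, an L position)
n=30: W (go to 26, an L position)
n=31: W (go to 27, an L position)
n=32: W (go to 24, an L position)
n=33: W (go to 25, an L position)
n=34: W (go to 26, an L position)
n=35: W (go to 27, an L position)
n=36: L (options 32(W), 28(W) are all W)
n=37: L (options 33(W), 29(W) are all W)
n=38: L (options 34(W), 30(W) are all W)
n=39: L (options 35(W), 31(W) are all W)
L entries with 1 ≤ n ≤ 39 (n=0 is outside the asked range and is not counted): n = 1, 2, 3, 12, 13, 14, 15, 24, 25, 26, 27, 36, 37, 38, 39; that makes 15.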